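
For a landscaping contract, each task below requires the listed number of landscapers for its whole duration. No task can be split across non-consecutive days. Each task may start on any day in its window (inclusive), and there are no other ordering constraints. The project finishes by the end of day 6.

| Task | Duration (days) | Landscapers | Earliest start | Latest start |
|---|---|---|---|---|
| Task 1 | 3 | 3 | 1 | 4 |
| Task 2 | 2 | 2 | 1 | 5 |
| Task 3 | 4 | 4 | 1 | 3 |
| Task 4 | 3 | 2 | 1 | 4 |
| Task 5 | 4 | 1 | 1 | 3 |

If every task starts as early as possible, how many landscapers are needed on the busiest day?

Early-start schedule: Task 1@1, Task 2@1, Task 3@1, Task 4@1, Task 5@1.
Load per day: day 1: 12, day 2: 12, day 3: 10, day 4: 5, day 5: 0, day 6: 0.
Peak is 12.

12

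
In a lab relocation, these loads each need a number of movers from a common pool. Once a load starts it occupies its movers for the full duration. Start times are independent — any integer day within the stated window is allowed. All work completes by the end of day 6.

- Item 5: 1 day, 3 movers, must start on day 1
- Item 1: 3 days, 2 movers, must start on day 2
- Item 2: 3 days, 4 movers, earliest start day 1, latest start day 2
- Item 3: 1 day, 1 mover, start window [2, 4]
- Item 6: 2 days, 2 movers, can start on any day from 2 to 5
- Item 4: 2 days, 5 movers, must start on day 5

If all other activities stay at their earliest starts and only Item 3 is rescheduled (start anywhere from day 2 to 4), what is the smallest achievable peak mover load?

8

Item 3@2: d1:7  d2:9  d3:8  d4:2  d5:5  d6:5 → peak 9
Item 3@3: d1:7  d2:8  d3:9  d4:2  d5:5  d6:5 → peak 9
Item 3@4: d1:7  d2:8  d3:8  d4:3  d5:5  d6:5 → peak 8
Best is Item 3@4, peak 8.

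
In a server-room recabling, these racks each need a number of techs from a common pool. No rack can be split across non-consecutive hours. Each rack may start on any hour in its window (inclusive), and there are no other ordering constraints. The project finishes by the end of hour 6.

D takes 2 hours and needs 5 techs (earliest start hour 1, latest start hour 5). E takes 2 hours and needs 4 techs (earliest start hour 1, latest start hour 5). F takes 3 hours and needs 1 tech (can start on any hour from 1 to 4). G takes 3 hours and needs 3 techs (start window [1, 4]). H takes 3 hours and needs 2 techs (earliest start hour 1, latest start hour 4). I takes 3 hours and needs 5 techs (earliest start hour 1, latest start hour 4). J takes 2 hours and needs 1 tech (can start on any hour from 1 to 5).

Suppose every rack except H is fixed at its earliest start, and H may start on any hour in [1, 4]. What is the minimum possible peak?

H@1: h1:21  h2:21  h3:11  h4:0  h5:0  h6:0 → peak 21
H@2: h1:19  h2:21  h3:11  h4:2  h5:0  h6:0 → peak 21
H@3: h1:19  h2:19  h3:11  h4:2  h5:2  h6:0 → peak 19
H@4: h1:19  h2:19  h3:9  h4:2  h5:2  h6:2 → peak 19
Best is H@3, peak 19.

19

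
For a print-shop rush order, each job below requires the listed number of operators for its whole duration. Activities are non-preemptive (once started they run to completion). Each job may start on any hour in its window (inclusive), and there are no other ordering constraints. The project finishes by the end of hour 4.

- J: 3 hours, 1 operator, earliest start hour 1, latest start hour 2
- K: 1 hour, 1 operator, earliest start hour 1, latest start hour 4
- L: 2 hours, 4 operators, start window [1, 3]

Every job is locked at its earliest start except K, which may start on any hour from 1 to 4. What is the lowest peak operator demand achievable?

5

K@1: h1:6  h2:5  h3:1  h4:0 → peak 6
K@2: h1:5  h2:6  h3:1  h4:0 → peak 6
K@3: h1:5  h2:5  h3:2  h4:0 → peak 5
K@4: h1:5  h2:5  h3:1  h4:1 → peak 5
Best is K@3, peak 5.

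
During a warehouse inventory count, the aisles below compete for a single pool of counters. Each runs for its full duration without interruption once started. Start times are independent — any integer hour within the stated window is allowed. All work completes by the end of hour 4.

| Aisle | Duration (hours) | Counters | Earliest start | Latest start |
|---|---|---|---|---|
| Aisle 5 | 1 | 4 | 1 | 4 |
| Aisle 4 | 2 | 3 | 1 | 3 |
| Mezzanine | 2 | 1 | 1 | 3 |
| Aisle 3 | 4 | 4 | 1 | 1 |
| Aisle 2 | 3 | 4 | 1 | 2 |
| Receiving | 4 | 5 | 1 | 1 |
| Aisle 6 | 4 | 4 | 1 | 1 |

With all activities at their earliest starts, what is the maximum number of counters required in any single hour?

Early-start schedule: Aisle 5@1, Aisle 4@1, Mezzanine@1, Aisle 3@1, Aisle 2@1, Receiving@1, Aisle 6@1.
Load per hour: hour 1: 25, hour 2: 21, hour 3: 17, hour 4: 13.
Peak is 25.

25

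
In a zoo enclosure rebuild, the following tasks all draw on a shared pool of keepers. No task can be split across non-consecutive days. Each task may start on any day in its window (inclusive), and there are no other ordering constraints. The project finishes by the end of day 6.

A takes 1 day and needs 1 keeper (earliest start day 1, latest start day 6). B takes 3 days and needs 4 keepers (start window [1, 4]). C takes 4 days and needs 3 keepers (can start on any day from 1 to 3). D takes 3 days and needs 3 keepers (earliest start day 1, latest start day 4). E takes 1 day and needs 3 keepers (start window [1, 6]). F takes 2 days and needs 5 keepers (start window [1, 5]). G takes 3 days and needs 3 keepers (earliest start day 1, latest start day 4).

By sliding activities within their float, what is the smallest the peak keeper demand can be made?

10

Early-start (A@1, B@1, C@1, D@1, E@1, F@1, G@1) gives peak 22: d1:22  d2:18  d3:13  d4:3  d5:0  d6:0.
Shift C→3, D→3, E→6, G→4.
Schedule A@1, B@1, C@3, D@3, E@6, F@1, G@4: d1:10  d2:9  d3:10  d4:9  d5:9  d6:9 — peak 10.
Total keeper-days = 56 over 6 days ⇒ peak ≥ ⌈56/6⌉ = 10, so 10 is optimal.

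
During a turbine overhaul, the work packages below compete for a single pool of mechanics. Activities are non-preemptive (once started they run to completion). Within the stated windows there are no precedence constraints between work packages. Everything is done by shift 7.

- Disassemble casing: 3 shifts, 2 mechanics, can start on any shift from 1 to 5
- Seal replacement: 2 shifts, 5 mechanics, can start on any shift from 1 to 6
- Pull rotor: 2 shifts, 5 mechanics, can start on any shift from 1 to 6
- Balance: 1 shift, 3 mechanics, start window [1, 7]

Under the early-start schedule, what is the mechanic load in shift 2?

At early start, shift 2 has: Disassemble casing, Seal replacement, Pull rotor.
Demand: 2 + 5 + 5 = 12.

12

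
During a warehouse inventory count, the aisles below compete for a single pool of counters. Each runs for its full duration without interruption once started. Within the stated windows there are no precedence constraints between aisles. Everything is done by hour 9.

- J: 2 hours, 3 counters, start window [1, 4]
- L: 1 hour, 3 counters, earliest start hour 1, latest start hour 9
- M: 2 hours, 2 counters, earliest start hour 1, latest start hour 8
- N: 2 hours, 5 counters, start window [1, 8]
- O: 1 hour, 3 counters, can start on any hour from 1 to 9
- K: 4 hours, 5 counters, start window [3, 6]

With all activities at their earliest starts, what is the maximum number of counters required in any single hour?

Early-start schedule: J@1, L@1, M@1, N@1, O@1, K@3.
Load per hour: hour 1: 16, hour 2: 10, hour 3: 5, hour 4: 5, hour 5: 5, hour 6: 5, hour 7: 0, hour 8: 0, hour 9: 0.
Peak is 16.

16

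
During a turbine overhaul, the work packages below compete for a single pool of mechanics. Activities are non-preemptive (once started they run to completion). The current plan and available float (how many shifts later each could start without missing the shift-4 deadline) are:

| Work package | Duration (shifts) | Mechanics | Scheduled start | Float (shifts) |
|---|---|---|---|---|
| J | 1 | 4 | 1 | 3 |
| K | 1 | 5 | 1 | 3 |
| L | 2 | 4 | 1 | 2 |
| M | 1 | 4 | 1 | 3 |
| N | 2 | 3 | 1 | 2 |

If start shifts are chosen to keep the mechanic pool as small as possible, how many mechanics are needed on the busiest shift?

8

Early-start (J@1, K@1, L@1, M@1, N@1) gives peak 20: s1:20  s2:7  s3:0  s4:0.
Shift K→2, L→3, N→2.
Schedule J@1, K@2, L@3, M@1, N@2: s1:8  s2:8  s3:7  s4:4 — peak 8.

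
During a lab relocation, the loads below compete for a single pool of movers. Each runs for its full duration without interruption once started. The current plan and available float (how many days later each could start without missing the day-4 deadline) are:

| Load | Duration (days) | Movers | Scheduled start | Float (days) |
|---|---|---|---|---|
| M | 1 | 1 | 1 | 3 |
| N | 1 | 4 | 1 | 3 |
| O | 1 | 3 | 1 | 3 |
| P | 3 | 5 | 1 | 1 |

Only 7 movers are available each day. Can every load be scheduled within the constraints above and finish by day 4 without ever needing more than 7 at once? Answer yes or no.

yes

Schedule M@1, N@4, O@4, P@1: d1:6  d2:5  d3:5  d4:7 — peak 7 ≤ 7.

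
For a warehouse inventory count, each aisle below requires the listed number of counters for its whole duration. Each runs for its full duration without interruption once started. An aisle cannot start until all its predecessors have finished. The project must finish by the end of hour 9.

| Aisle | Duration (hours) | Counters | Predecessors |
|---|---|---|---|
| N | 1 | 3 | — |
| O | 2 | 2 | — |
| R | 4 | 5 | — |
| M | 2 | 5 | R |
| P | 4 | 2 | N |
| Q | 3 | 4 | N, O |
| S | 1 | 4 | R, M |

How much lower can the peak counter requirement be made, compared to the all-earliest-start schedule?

Early-start peak: h1:10  h2:9  h3:11  h4:11  h5:11  h6:5  h7:4  h8:0  h9:0 ⇒ 11.
Leveled (N@1, O@2, R@1, M@5, P@4, Q@7, S@8): h1:8  h2:7  h3:7  h4:7  h5:7  h6:7  h7:6  h8:8  h9:4 ⇒ 8.
Reduction 11 − 8 = 3.

3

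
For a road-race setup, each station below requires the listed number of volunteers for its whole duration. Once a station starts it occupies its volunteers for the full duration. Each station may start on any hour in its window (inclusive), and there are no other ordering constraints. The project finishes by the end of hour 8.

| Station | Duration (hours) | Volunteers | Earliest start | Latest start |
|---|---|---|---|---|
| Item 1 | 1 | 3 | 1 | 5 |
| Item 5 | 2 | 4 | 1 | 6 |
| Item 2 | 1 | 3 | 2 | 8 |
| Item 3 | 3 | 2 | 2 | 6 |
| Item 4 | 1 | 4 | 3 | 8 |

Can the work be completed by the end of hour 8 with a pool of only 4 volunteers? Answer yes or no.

Schedule Item 1@1, Item 5@2, Item 2@4, Item 3@5, Item 4@8: h1:3  h2:4  h3:4  h4:3  h5:2  h6:2  h7:2  h8:4 — peak 4 ≤ 4.

yes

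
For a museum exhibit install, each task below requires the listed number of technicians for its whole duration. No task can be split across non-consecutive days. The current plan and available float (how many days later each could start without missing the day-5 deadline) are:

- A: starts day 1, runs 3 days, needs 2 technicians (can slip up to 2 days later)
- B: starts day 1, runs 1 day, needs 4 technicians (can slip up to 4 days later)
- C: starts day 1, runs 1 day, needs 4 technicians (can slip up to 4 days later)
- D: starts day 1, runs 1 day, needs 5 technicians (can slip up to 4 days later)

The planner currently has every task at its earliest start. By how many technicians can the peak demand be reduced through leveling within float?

Early-start peak: d1:15  d2:2  d3:2  d4:0  d5:0 ⇒ 15.
Leveled (A@1, B@1, C@2, D@4): d1:6  d2:6  d3:2  d4:5  d5:0 ⇒ 6.
Reduction 15 − 6 = 9.

9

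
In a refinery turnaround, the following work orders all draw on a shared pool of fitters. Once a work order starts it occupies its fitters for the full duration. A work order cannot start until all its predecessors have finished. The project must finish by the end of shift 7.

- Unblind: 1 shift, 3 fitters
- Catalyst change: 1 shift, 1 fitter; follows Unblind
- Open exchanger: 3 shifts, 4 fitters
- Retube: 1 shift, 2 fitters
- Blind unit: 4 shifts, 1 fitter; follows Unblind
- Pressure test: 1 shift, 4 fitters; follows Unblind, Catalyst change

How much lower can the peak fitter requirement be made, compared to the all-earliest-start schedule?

Early-start peak: s1:9  s2:6  s3:9  s4:1  s5:1  s6:0  s7:0 ⇒ 9.
Leveled (Unblind@1, Catalyst change@2, Open exchanger@2, Retube@1, Blind unit@3, Pressure test@5): s1:5  s2:5  s3:5  s4:5  s5:5  s6:1  s7:0 ⇒ 5.
Reduction 9 − 5 = 4.

4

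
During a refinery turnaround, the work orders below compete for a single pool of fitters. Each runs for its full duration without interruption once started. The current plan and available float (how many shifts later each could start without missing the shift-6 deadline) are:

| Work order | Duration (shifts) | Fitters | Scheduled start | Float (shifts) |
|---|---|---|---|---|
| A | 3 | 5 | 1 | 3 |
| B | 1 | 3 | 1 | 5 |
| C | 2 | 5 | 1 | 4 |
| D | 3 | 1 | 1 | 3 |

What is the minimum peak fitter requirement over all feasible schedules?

6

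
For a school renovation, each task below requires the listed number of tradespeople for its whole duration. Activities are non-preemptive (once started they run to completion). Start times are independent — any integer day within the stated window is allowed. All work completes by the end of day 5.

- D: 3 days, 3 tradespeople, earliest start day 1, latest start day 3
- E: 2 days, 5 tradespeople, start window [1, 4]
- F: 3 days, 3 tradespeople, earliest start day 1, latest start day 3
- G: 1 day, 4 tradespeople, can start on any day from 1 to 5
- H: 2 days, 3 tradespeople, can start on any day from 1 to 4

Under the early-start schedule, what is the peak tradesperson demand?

Early-start schedule: D@1, E@1, F@1, G@1, H@1.
Load per day: day 1: 18, day 2: 14, day 3: 6, day 4: 0, day 5: 0.
Peak is 18.

18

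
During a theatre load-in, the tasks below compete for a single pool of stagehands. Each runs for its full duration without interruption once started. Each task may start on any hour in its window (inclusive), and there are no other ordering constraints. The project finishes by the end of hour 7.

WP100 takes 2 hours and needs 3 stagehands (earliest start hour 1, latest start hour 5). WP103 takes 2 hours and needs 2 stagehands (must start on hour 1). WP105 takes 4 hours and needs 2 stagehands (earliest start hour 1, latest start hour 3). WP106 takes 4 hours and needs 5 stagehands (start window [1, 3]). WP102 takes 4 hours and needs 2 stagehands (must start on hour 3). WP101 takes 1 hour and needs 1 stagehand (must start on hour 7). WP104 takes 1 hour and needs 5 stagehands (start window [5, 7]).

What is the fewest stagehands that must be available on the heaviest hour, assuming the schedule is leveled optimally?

Early-start (WP100@1, WP103@1, WP105@1, WP106@1, WP102@3, WP101@7, WP104@5) gives peak 12: h1:12  h2:12  h3:9  h4:9  h5:7  h6:2  h7:1.
Shift WP106→3, WP104→7.
Schedule WP100@1, WP103@1, WP105@1, WP106@3, WP102@3, WP101@7, WP104@7: h1:7  h2:7  h3:9  h4:9  h5:7  h6:7  h7:6 — peak 9.

9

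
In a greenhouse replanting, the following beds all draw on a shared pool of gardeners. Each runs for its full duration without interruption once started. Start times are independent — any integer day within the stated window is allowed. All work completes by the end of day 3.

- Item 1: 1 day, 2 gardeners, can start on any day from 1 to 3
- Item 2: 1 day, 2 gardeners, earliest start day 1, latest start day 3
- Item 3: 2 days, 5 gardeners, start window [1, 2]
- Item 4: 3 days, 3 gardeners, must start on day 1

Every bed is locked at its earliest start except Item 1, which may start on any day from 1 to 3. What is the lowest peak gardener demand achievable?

10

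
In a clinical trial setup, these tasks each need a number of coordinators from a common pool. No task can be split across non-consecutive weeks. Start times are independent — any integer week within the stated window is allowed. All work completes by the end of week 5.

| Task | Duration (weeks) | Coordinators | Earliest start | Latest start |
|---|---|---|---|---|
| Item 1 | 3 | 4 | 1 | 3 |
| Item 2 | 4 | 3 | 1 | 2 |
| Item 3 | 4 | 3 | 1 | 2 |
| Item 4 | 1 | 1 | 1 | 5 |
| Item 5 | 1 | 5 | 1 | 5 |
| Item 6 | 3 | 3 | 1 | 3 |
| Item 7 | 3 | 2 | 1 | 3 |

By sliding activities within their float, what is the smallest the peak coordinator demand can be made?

15

Early-start (Item 1@1, Item 2@1, Item 3@1, Item 4@1, Item 5@1, Item 6@1, Item 7@1) gives peak 21: w1:21  w2:15  w3:15  w4:6  w5:0.
Shift Item 5→2, Item 6→3, Item 7→3.
Schedule Item 1@1, Item 2@1, Item 3@1, Item 4@1, Item 5@2, Item 6@3, Item 7@3: w1:11  w2:15  w3:15  w4:11  w5:5 — peak 15.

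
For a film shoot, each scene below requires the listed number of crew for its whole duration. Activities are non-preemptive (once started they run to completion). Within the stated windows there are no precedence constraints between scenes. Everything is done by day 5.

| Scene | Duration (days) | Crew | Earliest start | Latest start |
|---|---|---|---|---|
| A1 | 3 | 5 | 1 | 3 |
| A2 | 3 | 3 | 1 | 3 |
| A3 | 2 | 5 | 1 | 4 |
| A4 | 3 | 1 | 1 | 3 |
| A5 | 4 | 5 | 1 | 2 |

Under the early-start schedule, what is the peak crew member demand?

19

Early-start schedule: A1@1, A2@1, A3@1, A4@1, A5@1.
Load per day: day 1: 19, day 2: 19, day 3: 14, day 4: 5, day 5: 0.
Peak is 19.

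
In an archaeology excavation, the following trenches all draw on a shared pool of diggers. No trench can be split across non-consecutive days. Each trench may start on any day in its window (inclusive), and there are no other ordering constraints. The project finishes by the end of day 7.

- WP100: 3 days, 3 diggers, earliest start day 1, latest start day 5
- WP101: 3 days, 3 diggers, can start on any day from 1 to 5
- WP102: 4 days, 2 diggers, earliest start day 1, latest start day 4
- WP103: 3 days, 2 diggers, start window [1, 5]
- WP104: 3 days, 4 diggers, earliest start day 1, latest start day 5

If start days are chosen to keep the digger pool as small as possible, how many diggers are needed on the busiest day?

7

Early-start (WP100@1, WP101@1, WP102@1, WP103@1, WP104@1) gives peak 14: d1:14  d2:14  d3:14  d4:2  d5:0  d6:0  d7:0.
Shift WP101→4, WP104→5.
Schedule WP100@1, WP101@4, WP102@1, WP103@1, WP104@5: d1:7  d2:7  d3:7  d4:5  d5:7  d6:7  d7:4 — peak 7.
Total digger-days = 44 over 7 days ⇒ peak ≥ ⌈44/7⌉ = 7, so 7 is optimal.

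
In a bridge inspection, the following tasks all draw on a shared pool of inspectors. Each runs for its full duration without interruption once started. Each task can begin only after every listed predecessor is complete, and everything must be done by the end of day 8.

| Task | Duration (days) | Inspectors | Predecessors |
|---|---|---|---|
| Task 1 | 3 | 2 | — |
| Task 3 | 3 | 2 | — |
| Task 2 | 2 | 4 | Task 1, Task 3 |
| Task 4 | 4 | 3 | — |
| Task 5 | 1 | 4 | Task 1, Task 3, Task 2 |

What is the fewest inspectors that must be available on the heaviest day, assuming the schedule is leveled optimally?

Schedule Task 1@1, Task 3@1, Task 2@4, Task 4@1, Task 5@6: d1:7  d2:7  d3:7  d4:7  d5:4  d6:4  d7:0  d8:0 — peak 7.

7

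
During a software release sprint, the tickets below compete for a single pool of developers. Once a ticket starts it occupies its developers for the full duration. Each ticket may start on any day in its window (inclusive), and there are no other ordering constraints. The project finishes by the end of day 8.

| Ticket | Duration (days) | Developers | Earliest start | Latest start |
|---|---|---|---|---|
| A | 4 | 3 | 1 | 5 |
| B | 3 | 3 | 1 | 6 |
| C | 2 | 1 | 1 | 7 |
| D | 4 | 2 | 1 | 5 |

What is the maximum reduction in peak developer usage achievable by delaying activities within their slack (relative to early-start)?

4

Early-start peak: d1:9  d2:9  d3:8  d4:5  d5:0  d6:0  d7:0  d8:0 ⇒ 9.
Leveled (A@1, B@5, C@1, D@3): d1:4  d2:4  d3:5  d4:5  d5:5  d6:5  d7:3  d8:0 ⇒ 5.
Reduction 9 − 5 = 4.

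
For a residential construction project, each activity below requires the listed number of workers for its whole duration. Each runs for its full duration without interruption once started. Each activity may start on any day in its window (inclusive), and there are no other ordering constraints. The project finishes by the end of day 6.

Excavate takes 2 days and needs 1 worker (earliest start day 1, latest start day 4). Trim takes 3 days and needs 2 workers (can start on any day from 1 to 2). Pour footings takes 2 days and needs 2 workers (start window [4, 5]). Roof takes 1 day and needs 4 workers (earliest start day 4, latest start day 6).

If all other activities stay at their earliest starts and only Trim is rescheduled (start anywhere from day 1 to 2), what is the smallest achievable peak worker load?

6

Trim@1: d1:3  d2:3  d3:2  d4:6  d5:2  d6:0 → peak 6
Trim@2: d1:1  d2:3  d3:2  d4:8  d5:2  d6:0 → peak 8
Best is Trim@1, peak 6.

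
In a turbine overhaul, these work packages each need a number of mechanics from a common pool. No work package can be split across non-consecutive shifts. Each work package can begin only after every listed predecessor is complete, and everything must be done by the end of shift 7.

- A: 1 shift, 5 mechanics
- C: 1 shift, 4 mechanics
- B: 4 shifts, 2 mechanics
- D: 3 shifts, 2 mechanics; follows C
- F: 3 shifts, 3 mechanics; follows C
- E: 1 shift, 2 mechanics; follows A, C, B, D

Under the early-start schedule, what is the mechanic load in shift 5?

At early start, shift 5 has: E.
Demand: 2 = 2.

2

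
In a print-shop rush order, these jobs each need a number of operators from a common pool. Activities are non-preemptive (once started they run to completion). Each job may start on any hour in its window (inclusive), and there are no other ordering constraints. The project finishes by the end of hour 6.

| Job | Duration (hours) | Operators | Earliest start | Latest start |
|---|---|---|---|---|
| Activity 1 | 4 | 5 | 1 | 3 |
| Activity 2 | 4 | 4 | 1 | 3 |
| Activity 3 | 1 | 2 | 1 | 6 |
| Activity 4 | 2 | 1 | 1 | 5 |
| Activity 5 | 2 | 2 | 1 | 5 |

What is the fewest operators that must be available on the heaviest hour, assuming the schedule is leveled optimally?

9

Early-start (Activity 1@1, Activity 2@1, Activity 3@1, Activity 4@1, Activity 5@1) gives peak 14: h1:14  h2:12  h3:9  h4:9  h5:0  h6:0.
Shift Activity 3→5, Activity 4→5, Activity 5→5.
Schedule Activity 1@1, Activity 2@1, Activity 3@5, Activity 4@5, Activity 5@5: h1:9  h2:9  h3:9  h4:9  h5:5  h6:3 — peak 9.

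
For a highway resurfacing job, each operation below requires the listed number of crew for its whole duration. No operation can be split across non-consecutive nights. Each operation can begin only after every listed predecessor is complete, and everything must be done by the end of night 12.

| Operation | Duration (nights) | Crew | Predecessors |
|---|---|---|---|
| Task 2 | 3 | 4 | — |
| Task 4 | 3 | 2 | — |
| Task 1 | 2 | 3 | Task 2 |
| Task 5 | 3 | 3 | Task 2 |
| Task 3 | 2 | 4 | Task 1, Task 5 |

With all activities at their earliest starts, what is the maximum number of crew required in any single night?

6

Early-start schedule: Task 2@1, Task 4@1, Task 1@4, Task 5@4, Task 3@7.
Load per night: night 1: 6, night 2: 6, night 3: 6, night 4: 6, night 5: 6, night 6: 3, night 7: 4, night 8: 4, night 9: 0, night 10: 0, night 11: 0, night 12: 0.
Peak is 6.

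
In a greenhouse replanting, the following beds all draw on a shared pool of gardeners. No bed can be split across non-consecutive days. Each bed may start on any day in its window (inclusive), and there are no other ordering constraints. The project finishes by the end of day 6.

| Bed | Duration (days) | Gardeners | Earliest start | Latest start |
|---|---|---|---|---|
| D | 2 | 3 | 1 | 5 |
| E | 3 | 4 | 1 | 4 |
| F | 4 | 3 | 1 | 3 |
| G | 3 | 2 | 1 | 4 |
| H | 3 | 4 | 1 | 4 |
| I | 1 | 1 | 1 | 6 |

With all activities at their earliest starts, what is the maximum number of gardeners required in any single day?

17

Early-start schedule: D@1, E@1, F@1, G@1, H@1, I@1.
Load per day: day 1: 17, day 2: 16, day 3: 13, day 4: 3, day 5: 0, day 6: 0.
Peak is 17.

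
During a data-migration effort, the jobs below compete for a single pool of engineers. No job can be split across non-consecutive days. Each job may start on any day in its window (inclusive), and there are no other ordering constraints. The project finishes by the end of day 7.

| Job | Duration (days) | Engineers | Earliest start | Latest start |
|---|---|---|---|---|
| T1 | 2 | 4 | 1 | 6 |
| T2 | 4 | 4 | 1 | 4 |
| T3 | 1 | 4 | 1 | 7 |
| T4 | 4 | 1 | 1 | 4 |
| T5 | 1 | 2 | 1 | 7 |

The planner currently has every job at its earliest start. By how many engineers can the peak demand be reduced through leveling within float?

Early-start peak: d1:15  d2:9  d3:5  d4:5  d5:0  d6:0  d7:0 ⇒ 15.
Leveled (T1@1, T2@3, T3@7, T4@1, T5@5): d1:5  d2:5  d3:5  d4:5  d5:6  d6:4  d7:4 ⇒ 6.
Reduction 15 − 6 = 9.

9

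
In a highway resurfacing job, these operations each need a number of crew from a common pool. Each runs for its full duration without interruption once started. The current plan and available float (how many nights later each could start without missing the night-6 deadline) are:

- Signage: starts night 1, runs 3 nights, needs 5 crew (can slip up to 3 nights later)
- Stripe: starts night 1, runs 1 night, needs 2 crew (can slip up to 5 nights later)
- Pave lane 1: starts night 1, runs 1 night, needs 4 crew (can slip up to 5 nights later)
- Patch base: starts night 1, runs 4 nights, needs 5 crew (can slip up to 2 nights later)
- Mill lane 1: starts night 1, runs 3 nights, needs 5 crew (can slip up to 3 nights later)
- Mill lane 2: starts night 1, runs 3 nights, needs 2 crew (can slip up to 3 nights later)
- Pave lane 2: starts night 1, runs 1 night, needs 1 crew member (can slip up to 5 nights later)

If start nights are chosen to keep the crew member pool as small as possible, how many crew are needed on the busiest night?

Early-start (Signage@1, Stripe@1, Pave lane 1@1, Patch base@1, Mill lane 1@1, Mill lane 2@1, Pave lane 2@1) gives peak 24: n1:24  n2:17  n3:17  n4:5  n5:0  n6:0.
Shift Patch base→2, Mill lane 1→4, Mill lane 2→2.
Schedule Signage@1, Stripe@1, Pave lane 1@1, Patch base@2, Mill lane 1@4, Mill lane 2@2, Pave lane 2@1: n1:12  n2:12  n3:12  n4:12  n5:10  n6:5 — peak 12.

12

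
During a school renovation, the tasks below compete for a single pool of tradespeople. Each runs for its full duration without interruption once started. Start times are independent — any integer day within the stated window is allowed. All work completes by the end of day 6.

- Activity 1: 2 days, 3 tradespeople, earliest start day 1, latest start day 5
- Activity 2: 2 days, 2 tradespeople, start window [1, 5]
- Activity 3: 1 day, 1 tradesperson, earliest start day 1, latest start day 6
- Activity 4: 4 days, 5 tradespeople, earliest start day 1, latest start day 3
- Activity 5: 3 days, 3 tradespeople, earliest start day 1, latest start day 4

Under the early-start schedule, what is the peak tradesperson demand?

Early-start schedule: Activity 1@1, Activity 2@1, Activity 3@1, Activity 4@1, Activity 5@1.
Load per day: day 1: 14, day 2: 13, day 3: 8, day 4: 5, day 5: 0, day 6: 0.
Peak is 14.

14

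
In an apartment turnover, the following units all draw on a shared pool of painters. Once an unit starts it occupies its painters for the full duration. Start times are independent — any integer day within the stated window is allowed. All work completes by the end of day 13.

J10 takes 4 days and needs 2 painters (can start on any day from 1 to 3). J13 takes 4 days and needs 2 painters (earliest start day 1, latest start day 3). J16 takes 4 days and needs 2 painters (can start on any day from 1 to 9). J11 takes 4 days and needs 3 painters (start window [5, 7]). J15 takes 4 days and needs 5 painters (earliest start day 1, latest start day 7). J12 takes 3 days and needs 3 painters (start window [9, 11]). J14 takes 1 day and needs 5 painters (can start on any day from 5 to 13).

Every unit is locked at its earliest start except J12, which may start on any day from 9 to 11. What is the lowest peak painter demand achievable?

J12@9: d1:11  d2:11  d3:11  d4:11  d5:8  d6:3  d7:3  d8:3  d9:3  d10:3  d11:3  d12:0  d13:0 → peak 11
J12@10: d1:11  d2:11  d3:11  d4:11  d5:8  d6:3  d7:3  d8:3  d9:0  d10:3  d11:3  d12:3  d13:0 → peak 11
J12@11: d1:11  d2:11  d3:11  d4:11  d5:8  d6:3  d7:3  d8:3  d9:0  d10:0  d11:3  d12:3  d13:3 → peak 11
Best is J12@9, peak 11.

11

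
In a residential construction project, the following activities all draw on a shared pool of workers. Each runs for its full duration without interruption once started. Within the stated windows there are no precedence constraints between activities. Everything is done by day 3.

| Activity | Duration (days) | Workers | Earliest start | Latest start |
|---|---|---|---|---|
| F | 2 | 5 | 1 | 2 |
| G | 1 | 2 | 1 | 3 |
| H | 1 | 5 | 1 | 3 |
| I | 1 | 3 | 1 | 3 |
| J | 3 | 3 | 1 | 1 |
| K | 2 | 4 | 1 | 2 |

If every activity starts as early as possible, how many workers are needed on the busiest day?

Early-start schedule: F@1, G@1, H@1, I@1, J@1, K@1.
Load per day: day 1: 22, day 2: 12, day 3: 3.
Peak is 22.

22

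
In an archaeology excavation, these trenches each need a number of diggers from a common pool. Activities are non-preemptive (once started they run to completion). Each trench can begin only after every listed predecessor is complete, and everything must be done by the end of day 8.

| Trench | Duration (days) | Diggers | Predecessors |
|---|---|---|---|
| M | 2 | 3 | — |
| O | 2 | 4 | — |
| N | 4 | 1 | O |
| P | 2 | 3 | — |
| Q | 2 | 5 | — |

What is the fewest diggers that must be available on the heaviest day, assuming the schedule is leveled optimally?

Early-start (M@1, O@1, N@3, P@1, Q@1) gives peak 15: d1:15  d2:15  d3:1  d4:1  d5:1  d6:1  d7:0  d8:0.
Shift M→3, P→5, Q→7.
Schedule M@3, O@1, N@3, P@5, Q@7: d1:4  d2:4  d3:4  d4:4  d5:4  d6:4  d7:5  d8:5 — peak 5.
Total digger-days = 34 over 8 days ⇒ peak ≥ ⌈34/8⌉ = 5, so 5 is optimal.

5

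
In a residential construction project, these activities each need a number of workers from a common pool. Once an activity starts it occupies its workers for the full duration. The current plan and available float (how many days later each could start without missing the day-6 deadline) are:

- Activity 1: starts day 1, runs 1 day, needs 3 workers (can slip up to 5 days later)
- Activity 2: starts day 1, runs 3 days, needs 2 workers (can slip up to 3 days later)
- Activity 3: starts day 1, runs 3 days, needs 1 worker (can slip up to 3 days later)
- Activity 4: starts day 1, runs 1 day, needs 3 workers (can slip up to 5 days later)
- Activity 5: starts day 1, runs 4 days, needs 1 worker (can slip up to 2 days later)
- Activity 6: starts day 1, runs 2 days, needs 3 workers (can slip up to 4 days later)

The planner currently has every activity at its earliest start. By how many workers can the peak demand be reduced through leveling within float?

8

Early-start peak: d1:13  d2:7  d3:4  d4:1  d5:0  d6:0 ⇒ 13.
Leveled (Activity 1@1, Activity 2@1, Activity 3@2, Activity 4@4, Activity 5@2, Activity 6@5): d1:5  d2:4  d3:4  d4:5  d5:4  d6:3 ⇒ 5.
Reduction 13 − 5 = 8.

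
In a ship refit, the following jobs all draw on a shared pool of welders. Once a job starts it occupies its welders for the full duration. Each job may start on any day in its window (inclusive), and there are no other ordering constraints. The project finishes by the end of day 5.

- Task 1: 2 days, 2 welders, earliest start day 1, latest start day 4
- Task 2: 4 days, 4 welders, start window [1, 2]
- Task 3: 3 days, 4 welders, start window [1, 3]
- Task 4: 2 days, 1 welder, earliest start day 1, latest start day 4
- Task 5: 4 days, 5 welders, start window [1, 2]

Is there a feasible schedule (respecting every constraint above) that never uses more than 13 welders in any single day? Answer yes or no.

yes

Schedule Task 1@1, Task 2@1, Task 3@3, Task 4@1, Task 5@1: d1:12  d2:12  d3:13  d4:13  d5:4 — peak 13 ≤ 13.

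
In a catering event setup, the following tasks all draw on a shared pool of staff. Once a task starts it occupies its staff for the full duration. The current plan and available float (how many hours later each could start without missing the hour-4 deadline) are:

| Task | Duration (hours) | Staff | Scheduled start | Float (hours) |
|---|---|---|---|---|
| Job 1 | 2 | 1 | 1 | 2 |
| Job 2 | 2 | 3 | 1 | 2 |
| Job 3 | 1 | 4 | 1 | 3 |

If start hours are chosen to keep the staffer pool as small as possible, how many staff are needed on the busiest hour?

4

Early-start (Job 1@1, Job 2@1, Job 3@1) gives peak 8: h1:8  h2:4  h3:0  h4:0.
Shift Job 3→3.
Schedule Job 1@1, Job 2@1, Job 3@3: h1:4  h2:4  h3:4  h4:0 — peak 4.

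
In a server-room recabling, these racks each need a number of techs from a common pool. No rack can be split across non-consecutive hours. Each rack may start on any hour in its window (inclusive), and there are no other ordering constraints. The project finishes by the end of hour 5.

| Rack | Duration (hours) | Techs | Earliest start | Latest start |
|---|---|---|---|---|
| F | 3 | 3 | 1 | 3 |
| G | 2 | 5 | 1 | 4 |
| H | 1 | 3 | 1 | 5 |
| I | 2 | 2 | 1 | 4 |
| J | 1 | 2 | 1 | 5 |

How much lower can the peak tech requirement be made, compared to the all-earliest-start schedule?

8

Early-start peak: h1:15  h2:10  h3:3  h4:0  h5:0 ⇒ 15.
Leveled (F@1, G@4, H@1, I@2, J@2): h1:6  h2:7  h3:5  h4:5  h5:5 ⇒ 7.
Reduction 15 − 7 = 8.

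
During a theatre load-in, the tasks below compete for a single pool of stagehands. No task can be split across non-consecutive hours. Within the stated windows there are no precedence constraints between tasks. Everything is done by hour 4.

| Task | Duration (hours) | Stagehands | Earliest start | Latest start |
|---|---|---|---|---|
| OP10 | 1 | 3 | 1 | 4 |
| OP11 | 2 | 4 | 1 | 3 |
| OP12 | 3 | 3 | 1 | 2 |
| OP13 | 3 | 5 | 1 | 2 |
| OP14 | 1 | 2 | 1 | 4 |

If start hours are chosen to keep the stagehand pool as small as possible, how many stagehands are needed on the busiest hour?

12

Early-start (OP10@1, OP11@1, OP12@1, OP13@1, OP14@1) gives peak 17: h1:17  h2:12  h3:8  h4:0.
Shift OP13→2.
Schedule OP10@1, OP11@1, OP12@1, OP13@2, OP14@1: h1:12  h2:12  h3:8  h4:5 — peak 12.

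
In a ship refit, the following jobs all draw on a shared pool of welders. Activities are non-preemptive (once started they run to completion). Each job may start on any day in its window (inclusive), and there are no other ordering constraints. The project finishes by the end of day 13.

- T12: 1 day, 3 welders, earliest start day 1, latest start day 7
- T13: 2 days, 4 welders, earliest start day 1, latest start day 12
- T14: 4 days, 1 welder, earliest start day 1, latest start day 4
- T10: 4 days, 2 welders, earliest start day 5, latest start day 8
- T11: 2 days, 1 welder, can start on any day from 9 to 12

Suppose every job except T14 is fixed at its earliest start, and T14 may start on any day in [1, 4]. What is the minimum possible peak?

7

T14@1: d1:8  d2:5  d3:1  d4:1  d5:2  d6:2  d7:2  d8:2  d9:1  d10:1  d11:0  d12:0  d13:0 → peak 8
T14@2: d1:7  d2:5  d3:1  d4:1  d5:3  d6:2  d7:2  d8:2  d9:1  d10:1  d11:0  d12:0  d13:0 → peak 7
T14@3: d1:7  d2:4  d3:1  d4:1  d5:3  d6:3  d7:2  d8:2  d9:1  d10:1  d11:0  d12:0  d13:0 → peak 7
T14@4: d1:7  d2:4  d3:0  d4:1  d5:3  d6:3  d7:3  d8:2  d9:1  d10:1  d11:0  d12:0  d13:0 → peak 7
Best is T14@2, peak 7.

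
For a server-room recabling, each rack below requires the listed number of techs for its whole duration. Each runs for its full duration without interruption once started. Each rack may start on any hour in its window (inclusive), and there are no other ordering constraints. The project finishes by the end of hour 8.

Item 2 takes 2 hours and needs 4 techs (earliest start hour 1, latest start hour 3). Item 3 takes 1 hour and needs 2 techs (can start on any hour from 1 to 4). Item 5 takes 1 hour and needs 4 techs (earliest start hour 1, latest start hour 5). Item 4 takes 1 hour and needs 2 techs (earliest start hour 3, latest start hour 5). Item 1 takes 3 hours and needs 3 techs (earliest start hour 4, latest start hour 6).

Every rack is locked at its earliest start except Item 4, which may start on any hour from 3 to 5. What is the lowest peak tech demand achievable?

10

Item 4@3: h1:10  h2:4  h3:2  h4:3  h5:3  h6:3  h7:0  h8:0 → peak 10
Item 4@4: h1:10  h2:4  h3:0  h4:5  h5:3  h6:3  h7:0  h8:0 → peak 10
Item 4@5: h1:10  h2:4  h3:0  h4:3  h5:5  h6:3  h7:0  h8:0 → peak 10
Best is Item 4@3, peak 10.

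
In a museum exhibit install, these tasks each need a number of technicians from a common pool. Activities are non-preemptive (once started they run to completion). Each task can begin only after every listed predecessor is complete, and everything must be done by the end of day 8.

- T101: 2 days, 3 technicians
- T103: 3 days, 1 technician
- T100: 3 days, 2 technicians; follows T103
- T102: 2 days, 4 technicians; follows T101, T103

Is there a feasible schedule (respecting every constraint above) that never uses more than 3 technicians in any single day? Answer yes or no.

The minimum achievable peak is 4; 3 < 4, so no feasible schedule stays within the cap.

no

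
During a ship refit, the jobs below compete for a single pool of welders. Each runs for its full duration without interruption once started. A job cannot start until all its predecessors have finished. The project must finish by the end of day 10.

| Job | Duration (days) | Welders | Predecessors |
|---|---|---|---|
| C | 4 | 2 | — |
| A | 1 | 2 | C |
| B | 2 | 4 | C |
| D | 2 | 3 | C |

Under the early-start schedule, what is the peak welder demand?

Early-start schedule: C@1, A@5, B@5, D@5.
Load per day: day 1: 2, day 2: 2, day 3: 2, day 4: 2, day 5: 9, day 6: 7, day 7: 0, day 8: 0, day 9: 0, day 10: 0.
Peak is 9.

9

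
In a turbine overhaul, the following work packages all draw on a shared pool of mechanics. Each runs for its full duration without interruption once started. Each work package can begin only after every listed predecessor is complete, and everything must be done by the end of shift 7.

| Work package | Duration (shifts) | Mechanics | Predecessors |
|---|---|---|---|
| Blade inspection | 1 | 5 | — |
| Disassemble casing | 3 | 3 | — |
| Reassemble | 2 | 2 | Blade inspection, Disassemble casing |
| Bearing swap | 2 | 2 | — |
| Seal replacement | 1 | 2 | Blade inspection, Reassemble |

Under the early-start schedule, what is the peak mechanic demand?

10

Early-start schedule: Blade inspection@1, Disassemble casing@1, Reassemble@4, Bearing swap@1, Seal replacement@6.
Load per shift: shift 1: 10, shift 2: 5, shift 3: 3, shift 4: 2, shift 5: 2, shift 6: 2, shift 7: 0.
Peak is 10.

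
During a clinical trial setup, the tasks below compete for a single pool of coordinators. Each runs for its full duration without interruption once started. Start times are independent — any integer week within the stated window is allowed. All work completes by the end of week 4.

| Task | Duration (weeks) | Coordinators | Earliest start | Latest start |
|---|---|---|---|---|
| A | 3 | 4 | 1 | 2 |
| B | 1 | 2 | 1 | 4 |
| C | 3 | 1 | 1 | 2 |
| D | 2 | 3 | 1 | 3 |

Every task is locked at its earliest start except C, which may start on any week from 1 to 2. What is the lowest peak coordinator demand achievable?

9

C@1: w1:10  w2:8  w3:5  w4:0 → peak 10
C@2: w1:9  w2:8  w3:5  w4:1 → peak 9
Best is C@2, peak 9.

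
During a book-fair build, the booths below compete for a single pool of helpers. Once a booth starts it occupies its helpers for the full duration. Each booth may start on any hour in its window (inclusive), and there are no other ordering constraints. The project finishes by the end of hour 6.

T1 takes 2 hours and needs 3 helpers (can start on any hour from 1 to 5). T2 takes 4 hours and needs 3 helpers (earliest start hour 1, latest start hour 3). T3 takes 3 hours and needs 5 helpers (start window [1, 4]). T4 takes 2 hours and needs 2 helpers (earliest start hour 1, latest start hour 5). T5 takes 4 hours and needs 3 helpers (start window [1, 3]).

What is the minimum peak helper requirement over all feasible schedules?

11

Early-start (T1@1, T2@1, T3@1, T4@1, T5@1) gives peak 16: h1:16  h2:16  h3:11  h4:6  h5:0  h6:0.
Shift T4→4, T5→3.
Schedule T1@1, T2@1, T3@1, T4@4, T5@3: h1:11  h2:11  h3:11  h4:8  h5:5  h6:3 — peak 11.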